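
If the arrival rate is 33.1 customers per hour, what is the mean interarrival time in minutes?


Mean interarrival time = 60/lambda = 60/33.1 = 1.81 minutes

1.81 minutes


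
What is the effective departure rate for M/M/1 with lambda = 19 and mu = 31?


For a stable queue (lambda < mu), throughput = lambda = 19 per hour

19 per hour


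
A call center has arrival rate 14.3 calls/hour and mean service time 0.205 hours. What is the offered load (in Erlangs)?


Offered load a = lambda * E[S] = 14.3 * 0.205 = 2.93 Erlangs

2.93 Erlangs


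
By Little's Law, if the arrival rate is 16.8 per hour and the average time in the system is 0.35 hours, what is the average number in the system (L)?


L = lambda * W = 16.8 * 0.35 = 5.88

5.88


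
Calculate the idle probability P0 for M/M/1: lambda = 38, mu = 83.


P0 = 1 - rho = 1 - 38/83 = 0.5422

0.5422


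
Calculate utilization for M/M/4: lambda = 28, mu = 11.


rho = lambda/(c*mu) = 28/(4*11) = 0.6364

0.6364


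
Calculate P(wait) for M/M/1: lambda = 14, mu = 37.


P(wait) = rho = lambda/mu = 14/37 = 0.3784

0.3784


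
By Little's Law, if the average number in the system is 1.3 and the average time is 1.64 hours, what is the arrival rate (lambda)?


lambda = L / W = 1.3 / 1.64 = 0.79 per hour

0.79 per hour


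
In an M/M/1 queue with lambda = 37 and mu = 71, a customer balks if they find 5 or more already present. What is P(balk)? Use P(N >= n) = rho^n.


P(N >= 5) = rho^5 = (37/71)^5 = 0.0384

0.0384


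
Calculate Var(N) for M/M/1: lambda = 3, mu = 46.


rho = 3/46; Var(N) = rho/(1-rho)^2 = 0.07

0.07


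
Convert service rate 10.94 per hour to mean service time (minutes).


Mean service time = 60/mu = 60/10.94 = 5.48 minutes

5.48 minutes


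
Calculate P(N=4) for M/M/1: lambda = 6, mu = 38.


rho = 6/38; P(n) = (1-rho)*rho^n = (1-6/38)*(6/38)^4 = 0.0005

0.0005


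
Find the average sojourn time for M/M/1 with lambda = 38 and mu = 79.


W = 1/(mu - lambda) = 1/(79 - 38) = 0.0244 hours

0.0244 hours


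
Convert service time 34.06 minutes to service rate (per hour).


mu = 60 / avg_service_time = 60 / 34.06 = 1.76 per hour

1.76 per hour


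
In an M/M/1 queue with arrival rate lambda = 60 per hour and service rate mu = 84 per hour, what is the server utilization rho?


rho = lambda/mu = 60/84 = 0.7143

0.7143


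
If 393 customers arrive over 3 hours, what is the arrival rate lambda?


lambda = total arrivals / time = 393 / 3 = 131.0 per hour

131.0 per hour


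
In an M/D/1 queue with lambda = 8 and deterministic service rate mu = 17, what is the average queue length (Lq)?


M/D/1: Lq = rho^2 / (2*(1-rho)) where rho = 8/17; Lq = 0.21

0.21


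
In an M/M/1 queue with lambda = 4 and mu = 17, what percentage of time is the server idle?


Idle fraction = (1 - rho) * 100 = (1 - 4/17) * 100 = 76.5%

76.5%


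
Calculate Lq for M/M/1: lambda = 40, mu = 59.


rho = 40/59; Lq = rho^2/(1-rho) = 1.43

1.43


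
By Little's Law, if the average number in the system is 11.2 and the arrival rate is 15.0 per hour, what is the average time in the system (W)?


W = L / lambda = 11.2 / 15.0 = 0.7467 hours

0.7467 hours


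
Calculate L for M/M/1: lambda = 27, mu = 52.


rho = 27/52; L = rho/(1-rho) = 1.08

1.08


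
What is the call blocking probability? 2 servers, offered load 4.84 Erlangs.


B(N,A) = (A^N/N!) / sum(A^k/k!, k=0..N) with N=2, A=4.84 = 0.6673

0.6673


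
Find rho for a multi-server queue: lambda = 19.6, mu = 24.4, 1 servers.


rho = lambda / (c * mu) = 19.6 / (1 * 24.4) = 0.8033

0.8033


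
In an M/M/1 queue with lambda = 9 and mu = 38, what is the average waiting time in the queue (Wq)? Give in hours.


rho = 9/38; Wq = rho/(mu - lambda) = 0.0082 hours

0.0082 hours


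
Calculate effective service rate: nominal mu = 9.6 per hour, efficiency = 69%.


Effective rate = mu * efficiency = 9.6 * 0.69 = 6.62 per hour

6.62 per hour


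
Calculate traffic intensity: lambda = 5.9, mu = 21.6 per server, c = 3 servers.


rho = lambda / (c * mu) = 5.9 / (3 * 21.6) = 0.091

0.091


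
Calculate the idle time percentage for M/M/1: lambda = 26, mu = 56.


Idle fraction = (1 - rho) * 100 = (1 - 26/56) * 100 = 53.6%

53.6%


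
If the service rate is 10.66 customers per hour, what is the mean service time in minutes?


Mean service time = 60/mu = 60/10.66 = 5.63 minutes

5.63 minutes


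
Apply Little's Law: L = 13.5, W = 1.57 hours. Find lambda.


lambda = L / W = 13.5 / 1.57 = 8.6 per hour

8.6 per hour


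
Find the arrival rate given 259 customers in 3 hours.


lambda = total arrivals / time = 259 / 3 = 86.33 per hour

86.33 per hour


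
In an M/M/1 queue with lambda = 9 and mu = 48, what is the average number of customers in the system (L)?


rho = 9/48; L = rho/(1-rho) = 0.23

0.23


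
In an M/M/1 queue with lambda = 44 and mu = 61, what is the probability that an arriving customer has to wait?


P(wait) = rho = lambda/mu = 44/61 = 0.7213

0.7213


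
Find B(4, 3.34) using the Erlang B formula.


B(N,A) = (A^N/N!) / sum(A^k/k!, k=0..N) with N=4, A=3.34 = 0.2433

0.2433


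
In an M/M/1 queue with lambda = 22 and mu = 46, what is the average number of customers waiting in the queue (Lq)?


rho = 22/46; Lq = rho^2/(1-rho) = 0.44

0.44


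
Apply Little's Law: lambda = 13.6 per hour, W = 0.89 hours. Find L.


L = lambda * W = 13.6 * 0.89 = 12.1

12.1


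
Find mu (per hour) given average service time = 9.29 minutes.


mu = 60 / avg_service_time = 60 / 9.29 = 6.46 per hour

6.46 per hour


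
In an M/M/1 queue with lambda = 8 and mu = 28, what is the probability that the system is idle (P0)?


P0 = 1 - rho = 1 - 8/28 = 0.7143

0.7143


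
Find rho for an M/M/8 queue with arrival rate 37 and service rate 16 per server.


rho = lambda/(c*mu) = 37/(8*16) = 0.2891

0.2891


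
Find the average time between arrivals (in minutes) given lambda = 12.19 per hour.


Mean interarrival time = 60/lambda = 60/12.19 = 4.92 minutes

4.92 minutes


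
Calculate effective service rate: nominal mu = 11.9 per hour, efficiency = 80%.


Effective rate = mu * efficiency = 11.9 * 0.8 = 9.52 per hour

9.52 per hour


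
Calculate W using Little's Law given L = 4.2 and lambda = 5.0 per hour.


W = L / lambda = 4.2 / 5.0 = 0.84 hours

0.84 hours


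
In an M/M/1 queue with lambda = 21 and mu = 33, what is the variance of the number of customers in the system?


rho = 21/33; Var(N) = rho/(1-rho)^2 = 4.81

4.81


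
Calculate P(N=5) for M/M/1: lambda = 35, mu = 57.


rho = 35/57; P(n) = (1-rho)*rho^n = (1-35/57)*(35/57)^5 = 0.0337

0.0337


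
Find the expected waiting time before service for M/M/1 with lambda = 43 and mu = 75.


rho = 43/75; Wq = rho/(mu - lambda) = 0.0179 hours

0.0179 hours


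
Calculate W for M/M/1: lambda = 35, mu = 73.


W = 1/(mu - lambda) = 1/(73 - 35) = 0.0263 hours

0.0263 hours


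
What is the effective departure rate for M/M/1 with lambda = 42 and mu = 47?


For a stable queue (lambda < mu), throughput = lambda = 42 per hour

42 per hour


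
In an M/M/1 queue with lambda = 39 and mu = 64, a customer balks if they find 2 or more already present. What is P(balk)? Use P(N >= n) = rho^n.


P(N >= 2) = rho^2 = (39/64)^2 = 0.3713

0.3713


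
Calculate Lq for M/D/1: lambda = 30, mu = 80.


M/D/1: Lq = rho^2 / (2*(1-rho)) where rho = 30/80; Lq = 0.11

0.11


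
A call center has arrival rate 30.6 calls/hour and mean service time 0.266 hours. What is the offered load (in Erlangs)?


Offered load a = lambda * E[S] = 30.6 * 0.266 = 8.14 Erlangs

8.14 Erlangs


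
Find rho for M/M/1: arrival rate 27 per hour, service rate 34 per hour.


rho = lambda/mu = 27/34 = 0.7941

0.7941


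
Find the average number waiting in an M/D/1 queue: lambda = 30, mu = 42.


M/D/1: Lq = rho^2 / (2*(1-rho)) where rho = 30/42; Lq = 0.89

0.89


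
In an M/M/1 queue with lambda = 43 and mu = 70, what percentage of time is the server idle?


Idle fraction = (1 - rho) * 100 = (1 - 43/70) * 100 = 38.6%

38.6%


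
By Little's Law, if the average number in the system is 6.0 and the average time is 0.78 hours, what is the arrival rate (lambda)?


lambda = L / W = 6.0 / 0.78 = 7.69 per hour

7.69 per hour


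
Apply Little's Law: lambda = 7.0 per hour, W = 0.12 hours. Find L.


L = lambda * W = 7.0 * 0.12 = 0.84

0.84


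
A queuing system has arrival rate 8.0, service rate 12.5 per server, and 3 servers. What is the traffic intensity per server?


rho = lambda / (c * mu) = 8.0 / (3 * 12.5) = 0.2133

0.2133


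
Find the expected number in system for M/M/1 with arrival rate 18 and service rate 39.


rho = 18/39; L = rho/(1-rho) = 0.86

0.86


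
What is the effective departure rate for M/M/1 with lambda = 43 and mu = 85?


For a stable queue (lambda < mu), throughput = lambda = 43 per hour

43 per hour


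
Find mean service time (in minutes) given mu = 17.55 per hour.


Mean service time = 60/mu = 60/17.55 = 3.42 minutes

3.42 minutes


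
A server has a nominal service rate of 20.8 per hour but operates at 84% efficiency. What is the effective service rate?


Effective rate = mu * efficiency = 20.8 * 0.84 = 17.47 per hour

17.47 per hour


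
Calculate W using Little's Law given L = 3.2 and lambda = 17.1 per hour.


W = L / lambda = 3.2 / 17.1 = 0.1871 hours

0.1871 hours


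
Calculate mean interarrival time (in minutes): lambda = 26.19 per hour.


Mean interarrival time = 60/lambda = 60/26.19 = 2.29 minutes

2.29 minutes


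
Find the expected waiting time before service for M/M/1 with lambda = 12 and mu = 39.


rho = 12/39; Wq = rho/(mu - lambda) = 0.0114 hours

0.0114 hours


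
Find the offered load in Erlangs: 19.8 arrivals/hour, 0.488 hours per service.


Offered load a = lambda * E[S] = 19.8 * 0.488 = 9.66 Erlangs

9.66 Erlangs


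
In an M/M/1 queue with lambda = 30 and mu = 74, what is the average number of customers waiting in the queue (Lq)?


rho = 30/74; Lq = rho^2/(1-rho) = 0.28

0.28


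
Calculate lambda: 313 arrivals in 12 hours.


lambda = total arrivals / time = 313 / 12 = 26.08 per hour

26.08 per hour


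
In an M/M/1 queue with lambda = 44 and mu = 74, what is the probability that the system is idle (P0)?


P0 = 1 - rho = 1 - 44/74 = 0.4054

0.4054


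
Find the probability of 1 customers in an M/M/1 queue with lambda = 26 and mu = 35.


rho = 26/35; P(n) = (1-rho)*rho^n = (1-26/35)*(26/35)^1 = 0.191

0.191


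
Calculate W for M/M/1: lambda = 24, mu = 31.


W = 1/(mu - lambda) = 1/(31 - 24) = 0.1429 hours

0.1429 hours


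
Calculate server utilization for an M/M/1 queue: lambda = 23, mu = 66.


rho = lambda/mu = 23/66 = 0.3485

0.3485


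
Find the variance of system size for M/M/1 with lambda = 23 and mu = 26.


rho = 23/26; Var(N) = rho/(1-rho)^2 = 66.44

66.44


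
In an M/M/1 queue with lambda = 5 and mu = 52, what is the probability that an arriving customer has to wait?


P(wait) = rho = lambda/mu = 5/52 = 0.0962

0.0962


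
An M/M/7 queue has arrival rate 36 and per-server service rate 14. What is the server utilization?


rho = lambda/(c*mu) = 36/(7*14) = 0.3673

0.3673


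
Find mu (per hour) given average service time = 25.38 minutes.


mu = 60 / avg_service_time = 60 / 25.38 = 2.36 per hour

2.36 per hour


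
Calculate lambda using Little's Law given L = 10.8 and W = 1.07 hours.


lambda = L / W = 10.8 / 1.07 = 10.09 per hour

10.09 per hour


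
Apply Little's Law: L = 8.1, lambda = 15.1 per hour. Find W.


W = L / lambda = 8.1 / 15.1 = 0.5364 hours

0.5364 hours


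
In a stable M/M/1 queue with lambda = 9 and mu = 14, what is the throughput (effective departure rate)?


For a stable queue (lambda < mu), throughput = lambda = 9 per hour

9 per hour


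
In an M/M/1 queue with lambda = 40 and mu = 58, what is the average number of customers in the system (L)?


rho = 40/58; L = rho/(1-rho) = 2.22

2.22


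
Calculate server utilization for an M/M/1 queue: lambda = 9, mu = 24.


rho = lambda/mu = 9/24 = 0.375

0.375


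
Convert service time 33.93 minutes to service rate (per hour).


mu = 60 / avg_service_time = 60 / 33.93 = 1.77 per hour

1.77 per hour


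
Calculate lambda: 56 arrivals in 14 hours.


lambda = total arrivals / time = 56 / 14 = 4.0 per hour

4.0 per hour


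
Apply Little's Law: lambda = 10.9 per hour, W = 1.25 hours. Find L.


L = lambda * W = 10.9 * 1.25 = 13.63

13.63


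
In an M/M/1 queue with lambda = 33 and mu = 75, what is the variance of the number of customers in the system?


rho = 33/75; Var(N) = rho/(1-rho)^2 = 1.4

1.4


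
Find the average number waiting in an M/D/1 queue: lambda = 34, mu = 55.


M/D/1: Lq = rho^2 / (2*(1-rho)) where rho = 34/55; Lq = 0.5

0.5


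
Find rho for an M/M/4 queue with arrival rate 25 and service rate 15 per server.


rho = lambda/(c*mu) = 25/(4*15) = 0.4167

0.4167


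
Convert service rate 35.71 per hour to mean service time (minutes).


Mean service time = 60/mu = 60/35.71 = 1.68 minutes

1.68 minutes


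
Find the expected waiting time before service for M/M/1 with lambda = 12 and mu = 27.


rho = 12/27; Wq = rho/(mu - lambda) = 0.0296 hours

0.0296 hours


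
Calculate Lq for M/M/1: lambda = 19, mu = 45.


rho = 19/45; Lq = rho^2/(1-rho) = 0.31

0.31


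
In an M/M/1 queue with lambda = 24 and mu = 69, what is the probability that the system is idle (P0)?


P0 = 1 - rho = 1 - 24/69 = 0.6522

0.6522


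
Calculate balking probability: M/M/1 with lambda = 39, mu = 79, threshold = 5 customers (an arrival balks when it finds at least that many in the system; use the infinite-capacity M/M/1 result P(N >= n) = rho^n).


P(N >= 5) = rho^5 = (39/79)^5 = 0.0293

0.0293


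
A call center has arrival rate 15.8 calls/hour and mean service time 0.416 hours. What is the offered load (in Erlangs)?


Offered load a = lambda * E[S] = 15.8 * 0.416 = 6.57 Erlangs

6.57 Erlangs


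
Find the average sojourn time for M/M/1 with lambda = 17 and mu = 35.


W = 1/(mu - lambda) = 1/(35 - 17) = 0.0556 hours

0.0556 hours


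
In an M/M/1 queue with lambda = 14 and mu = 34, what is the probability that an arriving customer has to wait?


P(wait) = rho = lambda/mu = 14/34 = 0.4118

0.4118


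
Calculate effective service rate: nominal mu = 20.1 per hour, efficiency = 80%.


Effective rate = mu * efficiency = 20.1 * 0.8 = 16.08 per hour

16.08 per hour


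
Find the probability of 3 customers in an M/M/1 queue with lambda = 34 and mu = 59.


rho = 34/59; P(n) = (1-rho)*rho^n = (1-34/59)*(34/59)^3 = 0.0811

0.0811


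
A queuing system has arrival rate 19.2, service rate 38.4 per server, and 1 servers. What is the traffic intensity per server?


rho = lambda / (c * mu) = 19.2 / (1 * 38.4) = 0.5

0.5


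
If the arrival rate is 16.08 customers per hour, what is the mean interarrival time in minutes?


Mean interarrival time = 60/lambda = 60/16.08 = 3.73 minutes

3.73 minutes


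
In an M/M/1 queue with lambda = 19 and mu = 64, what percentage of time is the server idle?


Idle fraction = (1 - rho) * 100 = (1 - 19/64) * 100 = 70.3%

70.3%


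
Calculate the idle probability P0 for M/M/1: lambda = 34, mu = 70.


P0 = 1 - rho = 1 - 34/70 = 0.5143

0.5143


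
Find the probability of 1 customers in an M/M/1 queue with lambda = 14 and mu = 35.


rho = 14/35; P(n) = (1-rho)*rho^n = (1-14/35)*(14/35)^1 = 0.24

0.24


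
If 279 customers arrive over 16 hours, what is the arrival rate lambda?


lambda = total arrivals / time = 279 / 16 = 17.44 per hour

17.44 per hour


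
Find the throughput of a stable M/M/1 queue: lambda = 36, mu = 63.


For a stable queue (lambda < mu), throughput = lambda = 36 per hour

36 per hour


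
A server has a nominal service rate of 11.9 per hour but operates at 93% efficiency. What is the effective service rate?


Effective rate = mu * efficiency = 11.9 * 0.93 = 11.07 per hour

11.07 per hour


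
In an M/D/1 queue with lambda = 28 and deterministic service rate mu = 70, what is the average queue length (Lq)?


M/D/1: Lq = rho^2 / (2*(1-rho)) where rho = 28/70; Lq = 0.13

0.13


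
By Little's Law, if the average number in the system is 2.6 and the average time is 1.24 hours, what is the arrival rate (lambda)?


lambda = L / W = 2.6 / 1.24 = 2.1 per hour

2.1 per hour


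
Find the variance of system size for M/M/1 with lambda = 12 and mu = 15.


rho = 12/15; Var(N) = rho/(1-rho)^2 = 20.0

20.0


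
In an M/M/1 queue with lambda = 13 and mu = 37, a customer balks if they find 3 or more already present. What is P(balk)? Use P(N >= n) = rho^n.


P(N >= 3) = rho^3 = (13/37)^3 = 0.0434

0.0434


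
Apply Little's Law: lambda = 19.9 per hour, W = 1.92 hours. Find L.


L = lambda * W = 19.9 * 1.92 = 38.21

38.21


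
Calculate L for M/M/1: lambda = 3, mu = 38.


rho = 3/38; L = rho/(1-rho) = 0.09

0.09


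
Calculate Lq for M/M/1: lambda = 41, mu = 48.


rho = 41/48; Lq = rho^2/(1-rho) = 5.0

5.0


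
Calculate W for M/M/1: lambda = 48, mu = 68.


W = 1/(mu - lambda) = 1/(68 - 48) = 0.05 hours

0.05 hours


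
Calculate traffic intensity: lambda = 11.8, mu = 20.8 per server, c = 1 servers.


rho = lambda / (c * mu) = 11.8 / (1 * 20.8) = 0.5673

0.5673


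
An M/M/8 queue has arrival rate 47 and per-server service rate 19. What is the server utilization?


rho = lambda/(c*mu) = 47/(8*19) = 0.3092

0.3092


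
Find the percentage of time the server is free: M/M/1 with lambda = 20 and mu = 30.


Idle fraction = (1 - rho) * 100 = (1 - 20/30) * 100 = 33.3%

33.3%


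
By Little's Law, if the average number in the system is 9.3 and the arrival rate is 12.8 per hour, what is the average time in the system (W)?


W = L / lambda = 9.3 / 12.8 = 0.7266 hours

0.7266 hours


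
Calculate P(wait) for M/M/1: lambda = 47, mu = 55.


P(wait) = rho = lambda/mu = 47/55 = 0.8545

0.8545


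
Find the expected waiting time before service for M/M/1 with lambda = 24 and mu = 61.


rho = 24/61; Wq = rho/(mu - lambda) = 0.0106 hours

0.0106 hours


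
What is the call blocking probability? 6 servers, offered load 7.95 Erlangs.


B(N,A) = (A^N/N!) / sum(A^k/k!, k=0..N) with N=6, A=7.95 = 0.387

0.387


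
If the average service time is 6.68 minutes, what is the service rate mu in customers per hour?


mu = 60 / avg_service_time = 60 / 6.68 = 8.98 per hour

8.98 per hour


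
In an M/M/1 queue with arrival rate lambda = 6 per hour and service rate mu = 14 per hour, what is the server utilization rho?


rho = lambda/mu = 6/14 = 0.4286

0.4286


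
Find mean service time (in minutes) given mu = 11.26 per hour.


Mean service time = 60/mu = 60/11.26 = 5.33 minutes

5.33 minutes


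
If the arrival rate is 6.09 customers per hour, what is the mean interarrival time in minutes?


Mean interarrival time = 60/lambda = 60/6.09 = 9.85 minutes

9.85 minutes


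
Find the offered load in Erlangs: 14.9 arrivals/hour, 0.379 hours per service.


Offered load a = lambda * E[S] = 14.9 * 0.379 = 5.65 Erlangs

5.65 Erlangs


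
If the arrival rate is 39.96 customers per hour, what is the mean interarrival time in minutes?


Mean interarrival time = 60/lambda = 60/39.96 = 1.5 minutes

1.5 minutes


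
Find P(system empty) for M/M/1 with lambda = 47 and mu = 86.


P0 = 1 - rho = 1 - 47/86 = 0.4535

0.4535


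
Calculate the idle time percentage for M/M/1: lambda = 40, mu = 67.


Idle fraction = (1 - rho) * 100 = (1 - 40/67) * 100 = 40.3%

40.3%


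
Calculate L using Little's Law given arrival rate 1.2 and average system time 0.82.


L = lambda * W = 1.2 * 0.82 = 0.98

0.98


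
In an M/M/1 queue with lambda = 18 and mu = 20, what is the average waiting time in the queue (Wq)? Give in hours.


rho = 18/20; Wq = rho/(mu - lambda) = 0.45 hours

0.45 hours


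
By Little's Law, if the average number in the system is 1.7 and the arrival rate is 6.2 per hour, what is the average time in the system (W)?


W = L / lambda = 1.7 / 6.2 = 0.2742 hours

0.2742 hours


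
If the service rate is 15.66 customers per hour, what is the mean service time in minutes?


Mean service time = 60/mu = 60/15.66 = 3.83 minutes

3.83 minutes


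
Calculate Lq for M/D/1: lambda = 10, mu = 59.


M/D/1: Lq = rho^2 / (2*(1-rho)) where rho = 10/59; Lq = 0.02

0.02


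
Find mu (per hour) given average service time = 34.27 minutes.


mu = 60 / avg_service_time = 60 / 34.27 = 1.75 per hour

1.75 per hour


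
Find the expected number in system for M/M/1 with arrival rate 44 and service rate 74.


rho = 44/74; L = rho/(1-rho) = 1.47

1.47


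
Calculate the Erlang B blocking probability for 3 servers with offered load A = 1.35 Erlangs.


B(N,A) = (A^N/N!) / sum(A^k/k!, k=0..N) with N=3, A=1.35 = 0.1117

0.1117


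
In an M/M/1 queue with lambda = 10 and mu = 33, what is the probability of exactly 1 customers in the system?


rho = 10/33; P(n) = (1-rho)*rho^n = (1-10/33)*(10/33)^1 = 0.2112

0.2112


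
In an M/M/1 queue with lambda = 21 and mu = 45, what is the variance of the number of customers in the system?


rho = 21/45; Var(N) = rho/(1-rho)^2 = 1.64

1.64


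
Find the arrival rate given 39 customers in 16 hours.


lambda = total arrivals / time = 39 / 16 = 2.44 per hour

2.44 per hour


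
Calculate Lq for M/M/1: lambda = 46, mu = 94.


rho = 46/94; Lq = rho^2/(1-rho) = 0.47

0.47


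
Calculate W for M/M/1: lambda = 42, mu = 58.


W = 1/(mu - lambda) = 1/(58 - 42) = 0.0625 hours

0.0625 hours


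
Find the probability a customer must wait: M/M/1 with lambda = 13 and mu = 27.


P(wait) = rho = lambda/mu = 13/27 = 0.4815

0.4815


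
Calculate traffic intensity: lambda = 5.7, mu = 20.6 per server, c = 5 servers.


rho = lambda / (c * mu) = 5.7 / (5 * 20.6) = 0.0553

0.0553


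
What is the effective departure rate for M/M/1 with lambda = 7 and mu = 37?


For a stable queue (lambda < mu), throughput = lambda = 7 per hour

7 per hour


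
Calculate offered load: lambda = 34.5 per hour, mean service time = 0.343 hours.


Offered load a = lambda * E[S] = 34.5 * 0.343 = 11.83 Erlangs

11.83 Erlangs


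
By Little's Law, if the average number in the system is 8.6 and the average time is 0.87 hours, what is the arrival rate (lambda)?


lambda = L / W = 8.6 / 0.87 = 9.89 per hour

9.89 per hour


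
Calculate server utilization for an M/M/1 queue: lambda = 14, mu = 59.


rho = lambda/mu = 14/59 = 0.2373

0.2373


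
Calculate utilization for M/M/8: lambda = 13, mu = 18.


rho = lambda/(c*mu) = 13/(8*18) = 0.0903

0.0903


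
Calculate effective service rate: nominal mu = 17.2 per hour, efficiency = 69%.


Effective rate = mu * efficiency = 17.2 * 0.69 = 11.87 per hour

11.87 per hour


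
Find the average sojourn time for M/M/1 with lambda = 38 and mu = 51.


W = 1/(mu - lambda) = 1/(51 - 38) = 0.0769 hours

0.0769 hours


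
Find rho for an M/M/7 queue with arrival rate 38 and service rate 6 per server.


rho = lambda/(c*mu) = 38/(7*6) = 0.9048

0.9048


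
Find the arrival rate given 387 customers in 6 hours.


lambda = total arrivals / time = 387 / 6 = 64.5 per hour

64.5 per hour


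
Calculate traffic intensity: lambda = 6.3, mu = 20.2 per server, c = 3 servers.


rho = lambda / (c * mu) = 6.3 / (3 * 20.2) = 0.104

0.104


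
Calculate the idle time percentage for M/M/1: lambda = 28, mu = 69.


Idle fraction = (1 - rho) * 100 = (1 - 28/69) * 100 = 59.4%

59.4%


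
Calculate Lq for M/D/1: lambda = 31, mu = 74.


M/D/1: Lq = rho^2 / (2*(1-rho)) where rho = 31/74; Lq = 0.15

0.15


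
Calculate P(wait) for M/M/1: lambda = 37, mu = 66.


P(wait) = rho = lambda/mu = 37/66 = 0.5606

0.5606


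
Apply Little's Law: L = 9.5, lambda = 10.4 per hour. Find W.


W = L / lambda = 9.5 / 10.4 = 0.9135 hours

0.9135 hours


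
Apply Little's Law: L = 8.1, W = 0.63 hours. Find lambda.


lambda = L / W = 8.1 / 0.63 = 12.86 per hour

12.86 per hour


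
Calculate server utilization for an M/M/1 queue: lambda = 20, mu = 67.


rho = lambda/mu = 20/67 = 0.2985

0.2985


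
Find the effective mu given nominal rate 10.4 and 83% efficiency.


Effective rate = mu * efficiency = 10.4 * 0.83 = 8.63 per hour

8.63 per hour


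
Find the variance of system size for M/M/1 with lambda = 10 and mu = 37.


rho = 10/37; Var(N) = rho/(1-rho)^2 = 0.51

0.51


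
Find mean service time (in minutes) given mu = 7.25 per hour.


Mean service time = 60/mu = 60/7.25 = 8.28 minutes

8.28 minutes


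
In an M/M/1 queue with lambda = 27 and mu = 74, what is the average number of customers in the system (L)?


rho = 27/74; L = rho/(1-rho) = 0.57

0.57


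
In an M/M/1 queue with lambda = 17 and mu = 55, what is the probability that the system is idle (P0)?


P0 = 1 - rho = 1 - 17/55 = 0.6909

0.6909


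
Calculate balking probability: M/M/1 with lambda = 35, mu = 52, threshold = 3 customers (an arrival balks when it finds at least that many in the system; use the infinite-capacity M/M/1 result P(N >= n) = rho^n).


P(N >= 3) = rho^3 = (35/52)^3 = 0.3049

0.3049


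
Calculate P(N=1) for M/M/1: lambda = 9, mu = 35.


rho = 9/35; P(n) = (1-rho)*rho^n = (1-9/35)*(9/35)^1 = 0.191

0.191


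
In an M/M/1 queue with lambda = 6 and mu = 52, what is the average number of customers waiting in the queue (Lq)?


rho = 6/52; Lq = rho^2/(1-rho) = 0.02

0.02


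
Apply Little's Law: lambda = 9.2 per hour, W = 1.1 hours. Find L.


L = lambda * W = 9.2 * 1.1 = 10.12

10.12


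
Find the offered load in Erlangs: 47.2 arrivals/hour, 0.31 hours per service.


Offered load a = lambda * E[S] = 47.2 * 0.31 = 14.63 Erlangs

14.63 Erlangs


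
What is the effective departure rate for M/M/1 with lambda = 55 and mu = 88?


For a stable queue (lambda < mu), throughput = lambda = 55 per hour

55 per hour


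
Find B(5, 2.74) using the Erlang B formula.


B(N,A) = (A^N/N!) / sum(A^k/k!, k=0..N) with N=5, A=2.74 = 0.0884

0.0884


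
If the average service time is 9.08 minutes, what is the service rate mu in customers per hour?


mu = 60 / avg_service_time = 60 / 9.08 = 6.61 per hour

6.61 per hour


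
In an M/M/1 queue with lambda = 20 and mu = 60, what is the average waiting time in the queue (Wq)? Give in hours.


rho = 20/60; Wq = rho/(mu - lambda) = 0.0083 hours

0.0083 hours


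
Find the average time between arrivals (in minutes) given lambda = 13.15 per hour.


Mean interarrival time = 60/lambda = 60/13.15 = 4.56 minutes

4.56 minutes


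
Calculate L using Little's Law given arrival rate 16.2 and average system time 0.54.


L = lambda * W = 16.2 * 0.54 = 8.75

8.75


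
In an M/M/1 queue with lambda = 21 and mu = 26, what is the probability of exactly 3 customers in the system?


rho = 21/26; P(n) = (1-rho)*rho^n = (1-21/26)*(21/26)^3 = 0.1013

0.1013


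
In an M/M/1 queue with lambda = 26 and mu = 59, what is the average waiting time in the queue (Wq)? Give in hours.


rho = 26/59; Wq = rho/(mu - lambda) = 0.0134 hours

0.0134 hours


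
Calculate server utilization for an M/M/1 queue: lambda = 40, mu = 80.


rho = lambda/mu = 40/80 = 0.5

0.5


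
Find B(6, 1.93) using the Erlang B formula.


B(N,A) = (A^N/N!) / sum(A^k/k!, k=0..N) with N=6, A=1.93 = 0.0105

0.0105


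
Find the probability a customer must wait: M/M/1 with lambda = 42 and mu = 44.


P(wait) = rho = lambda/mu = 42/44 = 0.9545

0.9545


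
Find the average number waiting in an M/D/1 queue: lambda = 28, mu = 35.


M/D/1: Lq = rho^2 / (2*(1-rho)) where rho = 28/35; Lq = 1.6

1.6


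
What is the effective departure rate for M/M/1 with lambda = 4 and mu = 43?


For a stable queue (lambda < mu), throughput = lambda = 4 per hour

4 per hour


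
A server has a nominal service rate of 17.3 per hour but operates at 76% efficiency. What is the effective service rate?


Effective rate = mu * efficiency = 17.3 * 0.76 = 13.15 per hour

13.15 per hour


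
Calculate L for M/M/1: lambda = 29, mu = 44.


rho = 29/44; L = rho/(1-rho) = 1.93

1.93


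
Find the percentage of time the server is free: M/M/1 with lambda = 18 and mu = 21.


Idle fraction = (1 - rho) * 100 = (1 - 18/21) * 100 = 14.3%

14.3%


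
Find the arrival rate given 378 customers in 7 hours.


lambda = total arrivals / time = 378 / 7 = 54.0 per hour

54.0 per hour


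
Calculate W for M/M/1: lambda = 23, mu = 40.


W = 1/(mu - lambda) = 1/(40 - 23) = 0.0588 hours

0.0588 hours


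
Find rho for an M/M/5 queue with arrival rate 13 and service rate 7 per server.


rho = lambda/(c*mu) = 13/(5*7) = 0.3714

0.3714


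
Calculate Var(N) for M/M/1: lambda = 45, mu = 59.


rho = 45/59; Var(N) = rho/(1-rho)^2 = 13.55

13.55


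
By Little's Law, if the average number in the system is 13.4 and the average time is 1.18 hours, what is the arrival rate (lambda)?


lambda = L / W = 13.4 / 1.18 = 11.36 per hour

11.36 per hour


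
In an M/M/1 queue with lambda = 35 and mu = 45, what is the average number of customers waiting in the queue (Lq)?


rho = 35/45; Lq = rho^2/(1-rho) = 2.72

2.72


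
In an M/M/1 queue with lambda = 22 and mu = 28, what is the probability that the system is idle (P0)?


P0 = 1 - rho = 1 - 22/28 = 0.2143

0.2143


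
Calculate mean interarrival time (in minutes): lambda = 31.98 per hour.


Mean interarrival time = 60/lambda = 60/31.98 = 1.88 minutes

1.88 minutes


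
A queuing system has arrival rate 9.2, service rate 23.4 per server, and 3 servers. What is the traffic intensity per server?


rho = lambda / (c * mu) = 9.2 / (3 * 23.4) = 0.1311

0.1311


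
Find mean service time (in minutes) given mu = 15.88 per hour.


Mean service time = 60/mu = 60/15.88 = 3.78 minutes

3.78 minutes


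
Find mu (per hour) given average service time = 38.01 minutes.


mu = 60 / avg_service_time = 60 / 38.01 = 1.58 per hour

1.58 per hour


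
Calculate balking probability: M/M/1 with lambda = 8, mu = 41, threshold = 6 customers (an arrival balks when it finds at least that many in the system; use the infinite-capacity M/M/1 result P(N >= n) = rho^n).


P(N >= 6) = rho^6 = (8/41)^6 = 0.0001

0.0001


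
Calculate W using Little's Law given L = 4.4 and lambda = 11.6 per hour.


W = L / lambda = 4.4 / 11.6 = 0.3793 hours

0.3793 hours


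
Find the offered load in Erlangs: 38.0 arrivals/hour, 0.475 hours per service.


Offered load a = lambda * E[S] = 38.0 * 0.475 = 18.05 Erlangs

18.05 Erlangs


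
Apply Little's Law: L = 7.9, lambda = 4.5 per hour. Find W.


W = L / lambda = 7.9 / 4.5 = 1.7556 hours

1.7556 hours


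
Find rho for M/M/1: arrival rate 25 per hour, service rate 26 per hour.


rho = lambda/mu = 25/26 = 0.9615

0.9615


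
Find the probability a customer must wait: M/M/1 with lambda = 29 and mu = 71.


P(wait) = rho = lambda/mu = 29/71 = 0.4085

0.4085


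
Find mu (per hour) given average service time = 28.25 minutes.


mu = 60 / avg_service_time = 60 / 28.25 = 2.12 per hour

2.12 per hour


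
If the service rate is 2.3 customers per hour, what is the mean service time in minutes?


Mean service time = 60/mu = 60/2.3 = 26.09 minutes

26.09 minutes


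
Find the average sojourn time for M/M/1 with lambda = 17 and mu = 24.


W = 1/(mu - lambda) = 1/(24 - 17) = 0.1429 hours

0.1429 hours


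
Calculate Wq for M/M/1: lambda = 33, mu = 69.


rho = 33/69; Wq = rho/(mu - lambda) = 0.0133 hours

0.0133 hours


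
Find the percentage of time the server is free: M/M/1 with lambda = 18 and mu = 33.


Idle fraction = (1 - rho) * 100 = (1 - 18/33) * 100 = 45.5%

45.5%


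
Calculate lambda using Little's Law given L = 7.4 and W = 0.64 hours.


lambda = L / W = 7.4 / 0.64 = 11.56 per hour

11.56 per hour


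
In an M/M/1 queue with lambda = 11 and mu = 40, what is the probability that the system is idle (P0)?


P0 = 1 - rho = 1 - 11/40 = 0.725

0.725


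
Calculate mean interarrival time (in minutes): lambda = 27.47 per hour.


Mean interarrival time = 60/lambda = 60/27.47 = 2.18 minutes

2.18 minutes


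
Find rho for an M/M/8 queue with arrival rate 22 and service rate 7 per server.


rho = lambda/(c*mu) = 22/(8*7) = 0.3929

0.3929


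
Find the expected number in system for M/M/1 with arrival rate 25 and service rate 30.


rho = 25/30; L = rho/(1-rho) = 5.0

5.0


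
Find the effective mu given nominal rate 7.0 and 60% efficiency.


Effective rate = mu * efficiency = 7.0 * 0.6 = 4.2 per hour

4.2 per hour


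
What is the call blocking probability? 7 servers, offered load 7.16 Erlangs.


B(N,A) = (A^N/N!) / sum(A^k/k!, k=0..N) with N=7, A=7.16 = 0.2587

0.2587


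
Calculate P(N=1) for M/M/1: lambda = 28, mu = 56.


rho = 28/56; P(n) = (1-rho)*rho^n = (1-28/56)*(28/56)^1 = 0.25

0.25


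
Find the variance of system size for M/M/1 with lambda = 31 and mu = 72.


rho = 31/72; Var(N) = rho/(1-rho)^2 = 1.33

1.33


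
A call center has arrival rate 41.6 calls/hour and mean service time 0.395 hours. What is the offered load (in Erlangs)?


Offered load a = lambda * E[S] = 41.6 * 0.395 = 16.43 Erlangs

16.43 Erlangs


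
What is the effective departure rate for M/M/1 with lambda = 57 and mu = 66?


For a stable queue (lambda < mu), throughput = lambda = 57 per hour

57 per hour


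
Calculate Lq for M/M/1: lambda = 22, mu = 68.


rho = 22/68; Lq = rho^2/(1-rho) = 0.15

0.15


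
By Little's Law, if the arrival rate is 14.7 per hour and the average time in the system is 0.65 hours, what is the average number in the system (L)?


L = lambda * W = 14.7 * 0.65 = 9.56

9.56


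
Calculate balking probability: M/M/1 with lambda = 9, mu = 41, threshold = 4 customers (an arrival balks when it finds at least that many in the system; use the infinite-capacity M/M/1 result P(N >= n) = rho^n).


P(N >= 4) = rho^4 = (9/41)^4 = 0.0023

0.0023


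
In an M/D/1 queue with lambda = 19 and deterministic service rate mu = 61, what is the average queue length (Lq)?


M/D/1: Lq = rho^2 / (2*(1-rho)) where rho = 19/61; Lq = 0.07

0.07


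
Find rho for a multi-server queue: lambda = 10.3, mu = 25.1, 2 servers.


rho = lambda / (c * mu) = 10.3 / (2 * 25.1) = 0.2052

0.2052


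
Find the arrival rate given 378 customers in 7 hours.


lambda = total arrivals / time = 378 / 7 = 54.0 per hour

54.0 per hour


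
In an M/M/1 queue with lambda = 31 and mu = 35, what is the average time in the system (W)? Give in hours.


W = 1/(mu - lambda) = 1/(35 - 31) = 0.25 hours

0.25 hours


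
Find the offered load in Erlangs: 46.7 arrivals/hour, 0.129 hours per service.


Offered load a = lambda * E[S] = 46.7 * 0.129 = 6.02 Erlangs

6.02 Erlangs


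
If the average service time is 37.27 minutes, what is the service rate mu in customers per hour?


mu = 60 / avg_service_time = 60 / 37.27 = 1.61 per hour

1.61 per hour


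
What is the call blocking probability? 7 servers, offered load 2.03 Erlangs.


B(N,A) = (A^N/N!) / sum(A^k/k!, k=0..N) with N=7, A=2.03 = 0.0037

0.0037


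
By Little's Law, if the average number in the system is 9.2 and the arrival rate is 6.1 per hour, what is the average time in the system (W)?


W = L / lambda = 9.2 / 6.1 = 1.5082 hours

1.5082 hours


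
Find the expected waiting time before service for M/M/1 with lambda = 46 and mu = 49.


rho = 46/49; Wq = rho/(mu - lambda) = 0.3129 hours

0.3129 hours


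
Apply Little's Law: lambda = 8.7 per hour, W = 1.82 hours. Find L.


L = lambda * W = 8.7 * 1.82 = 15.83

15.83


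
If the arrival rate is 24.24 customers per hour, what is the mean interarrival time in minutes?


Mean interarrival time = 60/lambda = 60/24.24 = 2.48 minutes

2.48 minutes


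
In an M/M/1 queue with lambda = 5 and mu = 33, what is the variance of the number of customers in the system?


rho = 5/33; Var(N) = rho/(1-rho)^2 = 0.21

0.21


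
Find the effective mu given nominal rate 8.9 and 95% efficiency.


Effective rate = mu * efficiency = 8.9 * 0.95 = 8.46 per hour

8.46 per hour


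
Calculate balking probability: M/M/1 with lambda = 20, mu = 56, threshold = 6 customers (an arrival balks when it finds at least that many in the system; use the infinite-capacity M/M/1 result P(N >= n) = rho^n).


P(N >= 6) = rho^6 = (20/56)^6 = 0.0021

0.0021


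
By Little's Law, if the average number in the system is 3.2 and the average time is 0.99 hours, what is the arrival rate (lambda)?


lambda = L / W = 3.2 / 0.99 = 3.23 per hour

3.23 per hour


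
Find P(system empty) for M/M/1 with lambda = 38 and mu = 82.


P0 = 1 - rho = 1 - 38/82 = 0.5366

0.5366


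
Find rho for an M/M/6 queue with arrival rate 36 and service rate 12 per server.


rho = lambda/(c*mu) = 36/(6*12) = 0.5

0.5


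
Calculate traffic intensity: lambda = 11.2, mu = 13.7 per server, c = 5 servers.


rho = lambda / (c * mu) = 11.2 / (5 * 13.7) = 0.1635

0.1635


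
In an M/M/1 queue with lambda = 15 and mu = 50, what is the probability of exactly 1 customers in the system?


rho = 15/50; P(n) = (1-rho)*rho^n = (1-15/50)*(15/50)^1 = 0.21

0.21


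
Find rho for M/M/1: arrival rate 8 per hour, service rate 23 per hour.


rho = lambda/mu = 8/23 = 0.3478

0.3478


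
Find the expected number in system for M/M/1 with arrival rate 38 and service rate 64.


rho = 38/64; L = rho/(1-rho) = 1.46

1.46


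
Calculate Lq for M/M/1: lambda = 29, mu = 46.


rho = 29/46; Lq = rho^2/(1-rho) = 1.08

1.08


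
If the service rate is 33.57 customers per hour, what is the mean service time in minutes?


Mean service time = 60/mu = 60/33.57 = 1.79 minutes

1.79 minutes


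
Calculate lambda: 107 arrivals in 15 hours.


lambda = total arrivals / time = 107 / 15 = 7.13 per hour

7.13 per hour


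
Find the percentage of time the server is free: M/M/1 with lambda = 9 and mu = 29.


Idle fraction = (1 - rho) * 100 = (1 - 9/29) * 100 = 69.0%

69.0%


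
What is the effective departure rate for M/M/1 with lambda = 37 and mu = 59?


For a stable queue (lambda < mu), throughput = lambda = 37 per hour

37 per hour


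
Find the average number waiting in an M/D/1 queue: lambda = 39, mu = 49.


M/D/1: Lq = rho^2 / (2*(1-rho)) where rho = 39/49; Lq = 1.55

1.55


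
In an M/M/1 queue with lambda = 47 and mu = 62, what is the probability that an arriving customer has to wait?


P(wait) = rho = lambda/mu = 47/62 = 0.7581

0.7581


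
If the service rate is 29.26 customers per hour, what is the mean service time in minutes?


Mean service time = 60/mu = 60/29.26 = 2.05 minutes

2.05 minutes


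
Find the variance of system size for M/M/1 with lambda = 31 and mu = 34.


rho = 31/34; Var(N) = rho/(1-rho)^2 = 117.11

117.11
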